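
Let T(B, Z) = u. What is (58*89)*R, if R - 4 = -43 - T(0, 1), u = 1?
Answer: -206480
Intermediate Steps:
T(B, Z) = 1
R = -40 (R = 4 + (-43 - 1*1) = 4 + (-43 - 1) = 4 - 44 = -40)
(58*89)*R = (58*89)*(-40) = 5162*(-40) = -206480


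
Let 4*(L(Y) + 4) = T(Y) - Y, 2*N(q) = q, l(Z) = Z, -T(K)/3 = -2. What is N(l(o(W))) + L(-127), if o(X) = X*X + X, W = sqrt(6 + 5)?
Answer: 139/4 + sqrt(11)/2 ≈ 36.408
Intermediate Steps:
W = sqrt(11) ≈ 3.3166
T(K) = 6 (T(K) = -3*(-2) = 6)
o(X) = X + X**2 (o(X) = X**2 + X = X + X**2)
N(q) = q/2
L(Y) = -5/2 - Y/4 (L(Y) = -4 + (6 - Y)/4 = -4 + (3/2 - Y/4) = -5/2 - Y/4)
N(l(o(W))) + L(-127) = (sqrt(11)*(1 + sqrt(11)))/2 + (-5/2 - 1/4*(-127)) = sqrt(11)*(1 + sqrt(11))/2 + (-5/2 + 127/4) = sqrt(11)*(1 + sqrt(11))/2 + 117/4 = 117/4 + sqrt(11)*(1 + sqrt(11))/2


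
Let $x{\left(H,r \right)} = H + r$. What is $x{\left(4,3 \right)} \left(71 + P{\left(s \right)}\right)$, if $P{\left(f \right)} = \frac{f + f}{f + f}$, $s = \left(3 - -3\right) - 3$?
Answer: $504$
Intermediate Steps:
$s = 3$ ($s = \left(3 + 3\right) - 3 = 6 - 3 = 3$)
$P{\left(f \right)} = 1$ ($P{\left(f \right)} = \frac{2 f}{2 f} = 2 f \frac{1}{2 f} = 1$)
$x{\left(4,3 \right)} \left(71 + P{\left(s \right)}\right) = \left(4 + 3\right) \left(71 + 1\right) = 7 \cdot 72 = 504$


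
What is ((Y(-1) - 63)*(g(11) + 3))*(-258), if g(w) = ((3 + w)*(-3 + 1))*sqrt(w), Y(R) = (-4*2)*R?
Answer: 42570 - 397320*sqrt(11) ≈ -1.2752e+6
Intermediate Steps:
Y(R) = -8*R
g(w) = sqrt(w)*(-6 - 2*w) (g(w) = ((3 + w)*(-2))*sqrt(w) = (-6 - 2*w)*sqrt(w) = sqrt(w)*(-6 - 2*w))
((Y(-1) - 63)*(g(11) + 3))*(-258) = ((-8*(-1) - 63)*(2*sqrt(11)*(-3 - 1*11) + 3))*(-258) = ((8 - 63)*(2*sqrt(11)*(-3 - 11) + 3))*(-258) = -55*(2*sqrt(11)*(-14) + 3)*(-258) = -55*(-28*sqrt(11) + 3)*(-258) = -55*(3 - 28*sqrt(11))*(-258) = (-165 + 1540*sqrt(11))*(-258) = 42570 - 397320*sqrt(11)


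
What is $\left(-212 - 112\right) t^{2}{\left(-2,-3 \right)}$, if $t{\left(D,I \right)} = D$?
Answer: $-1296$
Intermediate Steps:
$\left(-212 - 112\right) t^{2}{\left(-2,-3 \right)} = \left(-212 - 112\right) \left(-2\right)^{2} = \left(-324\right) 4 = -1296$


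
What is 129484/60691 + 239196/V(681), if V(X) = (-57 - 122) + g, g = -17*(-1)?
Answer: -2416011338/1638657 ≈ -1474.4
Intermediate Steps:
g = 17
V(X) = -162 (V(X) = (-57 - 122) + 17 = -179 + 17 = -162)
129484/60691 + 239196/V(681) = 129484/60691 + 239196/(-162) = 129484*(1/60691) + 239196*(-1/162) = 129484/60691 - 39866/27 = -2416011338/1638657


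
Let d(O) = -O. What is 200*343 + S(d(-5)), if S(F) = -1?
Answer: 68599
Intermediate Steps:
200*343 + S(d(-5)) = 200*343 - 1 = 68600 - 1 = 68599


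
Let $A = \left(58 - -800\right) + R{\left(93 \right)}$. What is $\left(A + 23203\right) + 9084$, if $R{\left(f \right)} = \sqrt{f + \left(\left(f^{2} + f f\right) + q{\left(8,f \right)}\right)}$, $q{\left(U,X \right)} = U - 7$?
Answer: $33145 + 4 \sqrt{1087} \approx 33277.0$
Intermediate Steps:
$q{\left(U,X \right)} = -7 + U$
$R{\left(f \right)} = \sqrt{1 + f + 2 f^{2}}$ ($R{\left(f \right)} = \sqrt{f + \left(\left(f^{2} + f f\right) + \left(-7 + 8\right)\right)} = \sqrt{f + \left(\left(f^{2} + f^{2}\right) + 1\right)} = \sqrt{f + \left(2 f^{2} + 1\right)} = \sqrt{f + \left(1 + 2 f^{2}\right)} = \sqrt{1 + f + 2 f^{2}}$)
$A = 858 + 4 \sqrt{1087}$ ($A = \left(58 - -800\right) + \sqrt{1 + 93 + 2 \cdot 93^{2}} = \left(58 + 800\right) + \sqrt{1 + 93 + 2 \cdot 8649} = 858 + \sqrt{1 + 93 + 17298} = 858 + \sqrt{17392} = 858 + 4 \sqrt{1087} \approx 989.88$)
$\left(A + 23203\right) + 9084 = \left(\left(858 + 4 \sqrt{1087}\right) + 23203\right) + 9084 = \left(24061 + 4 \sqrt{1087}\right) + 9084 = 33145 + 4 \sqrt{1087}$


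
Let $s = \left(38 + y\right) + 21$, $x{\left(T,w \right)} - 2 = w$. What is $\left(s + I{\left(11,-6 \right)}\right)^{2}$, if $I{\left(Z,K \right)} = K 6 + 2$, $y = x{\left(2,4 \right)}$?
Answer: $961$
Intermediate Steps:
$x{\left(T,w \right)} = 2 + w$
$y = 6$ ($y = 2 + 4 = 6$)
$I{\left(Z,K \right)} = 2 + 6 K$ ($I{\left(Z,K \right)} = 6 K + 2 = 2 + 6 K$)
$s = 65$ ($s = \left(38 + 6\right) + 21 = 44 + 21 = 65$)
$\left(s + I{\left(11,-6 \right)}\right)^{2} = \left(65 + \left(2 + 6 \left(-6\right)\right)\right)^{2} = \left(65 + \left(2 - 36\right)\right)^{2} = \left(65 - 34\right)^{2} = 31^{2} = 961$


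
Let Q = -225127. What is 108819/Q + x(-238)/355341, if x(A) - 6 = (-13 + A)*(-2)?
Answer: -5507641109/11428121901 ≈ -0.48194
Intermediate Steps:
x(A) = 32 - 2*A (x(A) = 6 + (-13 + A)*(-2) = 6 + (26 - 2*A) = 32 - 2*A)
108819/Q + x(-238)/355341 = 108819/(-225127) + (32 - 2*(-238))/355341 = 108819*(-1/225127) + (32 + 476)*(1/355341) = -108819/225127 + 508*(1/355341) = -108819/225127 + 508/355341 = -5507641109/11428121901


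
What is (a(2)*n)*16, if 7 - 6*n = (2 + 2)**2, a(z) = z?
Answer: -48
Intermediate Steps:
n = -3/2 (n = 7/6 - (2 + 2)**2/6 = 7/6 - 1/6*4**2 = 7/6 - 1/6*16 = 7/6 - 8/3 = -3/2 ≈ -1.5000)
(a(2)*n)*16 = (2*(-3/2))*16 = -3*16 = -48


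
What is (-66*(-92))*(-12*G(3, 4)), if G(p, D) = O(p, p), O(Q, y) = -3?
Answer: 218592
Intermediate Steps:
G(p, D) = -3
(-66*(-92))*(-12*G(3, 4)) = (-66*(-92))*(-12*(-3)) = 6072*36 = 218592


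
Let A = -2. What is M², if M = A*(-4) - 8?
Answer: 0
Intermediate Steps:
M = 0 (M = -2*(-4) - 8 = 8 - 8 = 0)
M² = 0² = 0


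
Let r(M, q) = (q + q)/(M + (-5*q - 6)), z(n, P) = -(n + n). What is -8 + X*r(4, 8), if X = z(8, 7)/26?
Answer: -2120/273 ≈ -7.7656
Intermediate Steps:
z(n, P) = -2*n
X = -8/13 (X = -2*8/26 = -16*1/26 = -8/13 ≈ -0.61539)
r(M, q) = 2*q/(-6 + M - 5*q) (r(M, q) = (2*q)/(M + (-6 - 5*q)) = (2*q)/(-6 + M - 5*q) = 2*q/(-6 + M - 5*q))
-8 + X*r(4, 8) = -8 - (-16)*8/(13*(6 - 1*4 + 5*8)) = -8 - (-16)*8/(13*(6 - 4 + 40)) = -8 - (-16)*8/(13*42) = -8 - 8/13*(-8/21) = -8 + 64/273 = -2120/273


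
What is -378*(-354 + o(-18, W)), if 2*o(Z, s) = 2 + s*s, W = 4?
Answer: 130410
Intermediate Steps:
o(Z, s) = 1 + s²/2 (o(Z, s) = (2 + s*s)/2 = (2 + s²)/2 = 1 + s²/2)
-378*(-354 + o(-18, W)) = -378*(-354 + (1 + (½)*4²)) = -378*(-354 + (1 + (½)*16)) = -378*(-354 + (1 + 8)) = -378*(-354 + 9) = -378*(-345) = 130410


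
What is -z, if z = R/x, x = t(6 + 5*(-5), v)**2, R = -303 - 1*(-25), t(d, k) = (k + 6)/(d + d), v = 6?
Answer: 50179/18 ≈ 2787.7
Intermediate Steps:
t(d, k) = (6 + k)/(2*d) (t(d, k) = (6 + k)/((2*d)) = (6 + k)*(1/(2*d)) = (6 + k)/(2*d))
R = -278 (R = -303 + 25 = -278)
x = 36/361 (x = ((6 + 6)/(2*(6 + 5*(-5))))**2 = ((1/2)*12/(6 - 25))**2 = ((1/2)*12/(-19))**2 = ((1/2)*(-1/19)*12)**2 = (-6/19)**2 = 36/361 ≈ 0.099723)
z = -50179/18 (z = -278/36/361 = -278*361/36 = -50179/18 ≈ -2787.7)
-z = -1*(-50179/18) = 50179/18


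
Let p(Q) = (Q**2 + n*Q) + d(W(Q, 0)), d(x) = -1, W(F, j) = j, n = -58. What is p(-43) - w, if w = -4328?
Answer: 8670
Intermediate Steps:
p(Q) = -1 + Q**2 - 58*Q (p(Q) = (Q**2 - 58*Q) - 1 = -1 + Q**2 - 58*Q)
p(-43) - w = (-1 + (-43)**2 - 58*(-43)) - 1*(-4328) = (-1 + 1849 + 2494) + 4328 = 4342 + 4328 = 8670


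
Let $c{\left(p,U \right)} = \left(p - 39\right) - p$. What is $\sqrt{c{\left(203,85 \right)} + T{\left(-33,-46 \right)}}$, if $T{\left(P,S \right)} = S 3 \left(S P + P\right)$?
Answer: $i \sqrt{204969} \approx 452.73 i$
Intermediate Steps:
$T{\left(P,S \right)} = 3 S \left(P + P S\right)$ ($T{\left(P,S \right)} = 3 S \left(P S + P\right) = 3 S \left(P + P S\right)$)
$c{\left(p,U \right)} = -39$ ($c{\left(p,U \right)} = \left(p - 39\right) - p = \left(-39 + p\right) - p = -39$)
$\sqrt{c{\left(203,85 \right)} + T{\left(-33,-46 \right)}} = \sqrt{-39 + 3 \left(-33\right) \left(-46\right) \left(1 - 46\right)} = \sqrt{-39 + 3 \left(-33\right) \left(-46\right) \left(-45\right)} = \sqrt{-39 - 204930} = \sqrt{-204969} = i \sqrt{204969}$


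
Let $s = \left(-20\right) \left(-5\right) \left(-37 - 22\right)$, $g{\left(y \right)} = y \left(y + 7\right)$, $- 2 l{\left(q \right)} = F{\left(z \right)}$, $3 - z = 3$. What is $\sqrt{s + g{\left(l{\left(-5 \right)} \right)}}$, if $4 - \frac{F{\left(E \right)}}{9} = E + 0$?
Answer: $i \sqrt{5702} \approx 75.512 i$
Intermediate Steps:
$z = 0$ ($z = 3 - 3 = 0$)
$F{\left(E \right)} = 36 - 9 E$ ($F{\left(E \right)} = 36 - 9 \left(E + 0\right) = 36 - 9 E$)
$l{\left(q \right)} = -18$ ($l{\left(q \right)} = - \frac{36 - 0}{2} = - \frac{36 + 0}{2} = \left(- \frac{1}{2}\right) 36 = -18$)
$g{\left(y \right)} = y \left(7 + y\right)$
$s = -5900$ ($s = 100 \left(-59\right) = -5900$)
$\sqrt{s + g{\left(l{\left(-5 \right)} \right)}} = \sqrt{-5900 - 18 \left(7 - 18\right)} = \sqrt{-5900 - -198} = \sqrt{-5900 + 198} = \sqrt{-5702} = i \sqrt{5702}$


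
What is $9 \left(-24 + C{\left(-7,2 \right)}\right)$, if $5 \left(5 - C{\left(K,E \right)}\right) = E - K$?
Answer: $- \frac{936}{5} \approx -187.2$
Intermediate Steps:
$C{\left(K,E \right)} = 5 - \frac{E}{5} + \frac{K}{5}$ ($C{\left(K,E \right)} = 5 - \frac{E - K}{5} = 5 - \left(- \frac{K}{5} + \frac{E}{5}\right) = 5 - \frac{E}{5} + \frac{K}{5}$)
$9 \left(-24 + C{\left(-7,2 \right)}\right) = 9 \left(-24 + \left(5 - \frac{2}{5} + \frac{1}{5} \left(-7\right)\right)\right) = 9 \left(-24 - - \frac{16}{5}\right) = 9 \left(-24 + \frac{16}{5}\right) = 9 \left(- \frac{104}{5}\right) = - \frac{936}{5}$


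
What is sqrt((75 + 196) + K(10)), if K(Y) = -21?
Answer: 5*sqrt(10) ≈ 15.811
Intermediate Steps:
sqrt((75 + 196) + K(10)) = sqrt((75 + 196) - 21) = sqrt(271 - 21) = sqrt(250) = 5*sqrt(10)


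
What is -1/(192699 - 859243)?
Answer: 1/666544 ≈ 1.5003e-6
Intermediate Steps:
-1/(192699 - 859243) = -1/(-666544) = -1*(-1/666544) = 1/666544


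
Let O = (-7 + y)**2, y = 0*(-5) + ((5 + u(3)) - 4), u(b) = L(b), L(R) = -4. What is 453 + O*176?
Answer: 18053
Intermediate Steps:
u(b) = -4
y = -3 (y = 0*(-5) + ((5 - 4) - 4) = 0 + (1 - 4) = 0 - 3 = -3)
O = 100 (O = (-7 - 3)**2 = (-10)**2 = 100)
453 + O*176 = 453 + 100*176 = 453 + 17600 = 18053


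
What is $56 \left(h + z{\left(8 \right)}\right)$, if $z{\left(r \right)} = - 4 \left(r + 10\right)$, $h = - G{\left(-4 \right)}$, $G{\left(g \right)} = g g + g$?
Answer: $-4704$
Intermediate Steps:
$G{\left(g \right)} = g + g^{2}$ ($G{\left(g \right)} = g^{2} + g = g + g^{2}$)
$h = -12$ ($h = - \left(-4\right) \left(1 - 4\right) = - \left(-4\right) \left(-3\right) = \left(-1\right) 12 = -12$)
$z{\left(r \right)} = -40 - 4 r$ ($z{\left(r \right)} = - 4 \left(10 + r\right) = -40 - 4 r$)
$56 \left(h + z{\left(8 \right)}\right) = 56 \left(-12 - 72\right) = 56 \left(-84\right) = -4704$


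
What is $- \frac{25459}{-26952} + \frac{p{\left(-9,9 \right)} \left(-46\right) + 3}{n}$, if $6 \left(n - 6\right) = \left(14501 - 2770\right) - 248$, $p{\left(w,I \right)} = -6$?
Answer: $\frac{338379869}{310460088} \approx 1.0899$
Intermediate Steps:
$n = \frac{11519}{6}$ ($n = 6 + \frac{\left(14501 - 2770\right) - 248}{6} = 6 + \frac{11731 - 248}{6} = 6 + \frac{1}{6} \cdot 11483 = 6 + \frac{11483}{6} = \frac{11519}{6} \approx 1919.8$)
$- \frac{25459}{-26952} + \frac{p{\left(-9,9 \right)} \left(-46\right) + 3}{n} = - \frac{25459}{-26952} + \frac{\left(-6\right) \left(-46\right) + 3}{\frac{11519}{6}} = \left(-25459\right) \left(- \frac{1}{26952}\right) + \left(276 + 3\right) \frac{6}{11519} = \frac{25459}{26952} + 279 \cdot \frac{6}{11519} = \frac{25459}{26952} + \frac{1674}{11519} = \frac{338379869}{310460088}$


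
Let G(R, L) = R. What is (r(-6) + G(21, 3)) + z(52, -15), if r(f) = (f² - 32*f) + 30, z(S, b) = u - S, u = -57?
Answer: 170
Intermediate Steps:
z(S, b) = -57 - S
r(f) = 30 + f² - 32*f
(r(-6) + G(21, 3)) + z(52, -15) = ((30 + (-6)² - 32*(-6)) + 21) + (-57 - 1*52) = ((30 + 36 + 192) + 21) + (-57 - 52) = (258 + 21) - 109 = 279 - 109 = 170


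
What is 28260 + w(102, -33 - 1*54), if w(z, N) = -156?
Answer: 28104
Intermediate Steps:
28260 + w(102, -33 - 1*54) = 28260 - 156 = 28104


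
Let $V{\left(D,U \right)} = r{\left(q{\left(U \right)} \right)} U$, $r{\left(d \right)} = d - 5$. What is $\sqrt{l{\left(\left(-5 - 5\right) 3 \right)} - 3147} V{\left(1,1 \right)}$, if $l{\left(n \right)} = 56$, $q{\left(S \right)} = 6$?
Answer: $i \sqrt{3091} \approx 55.597 i$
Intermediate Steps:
$r{\left(d \right)} = -5 + d$ ($r{\left(d \right)} = d - 5 = -5 + d$)
$V{\left(D,U \right)} = U$ ($V{\left(D,U \right)} = \left(-5 + 6\right) U = 1 U = U$)
$\sqrt{l{\left(\left(-5 - 5\right) 3 \right)} - 3147} V{\left(1,1 \right)} = \sqrt{56 - 3147} \cdot 1 = \sqrt{-3091} \cdot 1 = i \sqrt{3091} \cdot 1 = i \sqrt{3091}$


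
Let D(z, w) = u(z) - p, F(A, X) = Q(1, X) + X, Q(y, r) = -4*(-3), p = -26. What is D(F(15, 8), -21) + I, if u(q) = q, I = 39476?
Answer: 39522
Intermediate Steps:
Q(y, r) = 12
F(A, X) = 12 + X
D(z, w) = 26 + z (D(z, w) = z - 1*(-26) = z + 26 = 26 + z)
D(F(15, 8), -21) + I = (26 + (12 + 8)) + 39476 = (26 + 20) + 39476 = 46 + 39476 = 39522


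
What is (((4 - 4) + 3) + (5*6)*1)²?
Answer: 1089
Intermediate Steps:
(((4 - 4) + 3) + (5*6)*1)² = ((0 + 3) + 30*1)² = (3 + 30)² = 33² = 1089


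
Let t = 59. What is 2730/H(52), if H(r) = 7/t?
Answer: 23010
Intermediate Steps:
H(r) = 7/59
2730/H(52) = 2730/(7/59) = 2730*(59/7) = 23010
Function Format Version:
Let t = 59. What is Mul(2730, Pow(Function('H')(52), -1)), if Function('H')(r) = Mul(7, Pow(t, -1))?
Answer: 23010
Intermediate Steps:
Function('H')(r) = Rational(7, 59) (Function('H')(r) = Mul(7, Pow(59, -1)) = Mul(7, Rational(1, 59)) = Rational(7, 59))
Mul(2730, Pow(Function('H')(52), -1)) = Mul(2730, Pow(Rational(7, 59), -1)) = Mul(2730, Rational(59, 7)) = 23010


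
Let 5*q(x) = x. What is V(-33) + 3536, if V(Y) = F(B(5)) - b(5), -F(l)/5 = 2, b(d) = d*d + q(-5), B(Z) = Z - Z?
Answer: 3502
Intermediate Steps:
q(x) = x/5
B(Z) = 0
b(d) = -1 + d² (b(d) = d*d + (⅕)*(-5) = d² - 1 = -1 + d²)
F(l) = -10 (F(l) = -5*2 = -10)
V(Y) = -34 (V(Y) = -10 - (-1 + 5²) = -10 - (-1 + 25) = -10 - 1*24 = -10 - 24 = -34)
V(-33) + 3536 = -34 + 3536 = 3502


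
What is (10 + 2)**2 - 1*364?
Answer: -220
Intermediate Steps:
(10 + 2)**2 - 1*364 = 12**2 - 364 = 144 - 364 = -220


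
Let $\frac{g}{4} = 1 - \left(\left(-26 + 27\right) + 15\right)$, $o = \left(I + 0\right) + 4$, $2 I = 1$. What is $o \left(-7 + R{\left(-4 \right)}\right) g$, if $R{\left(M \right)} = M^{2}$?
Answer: $-2430$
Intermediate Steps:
$I = \frac{1}{2}$ ($I = \frac{1}{2} \cdot 1 = \frac{1}{2} \approx 0.5$)
$o = \frac{9}{2}$ ($o = \left(\frac{1}{2} + 0\right) + 4 = \frac{1}{2} + 4 = \frac{9}{2} \approx 4.5$)
$g = -60$ ($g = 4 \left(1 - \left(\left(-26 + 27\right) + 15\right)\right) = 4 \left(1 - \left(1 + 15\right)\right) = 4 \left(1 - 16\right) = 4 \left(-15\right) = -60$)
$o \left(-7 + R{\left(-4 \right)}\right) g = \frac{9 \left(-7 + \left(-4\right)^{2}\right)}{2} \left(-60\right) = \frac{9 \left(-7 + 16\right)}{2} \left(-60\right) = \frac{9}{2} \cdot 9 \left(-60\right) = \frac{81}{2} \left(-60\right) = -2430$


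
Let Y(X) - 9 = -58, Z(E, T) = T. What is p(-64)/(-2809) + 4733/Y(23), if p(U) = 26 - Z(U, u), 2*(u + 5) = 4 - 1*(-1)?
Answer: -26592787/275282 ≈ -96.602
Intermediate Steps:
u = -5/2 (u = -5 + (4 - 1*(-1))/2 = -5 + (4 + 1)/2 = -5 + (½)*5 = -5 + 5/2 = -5/2 ≈ -2.5000)
Y(X) = -49 (Y(X) = 9 - 58 = -49)
p(U) = 57/2 (p(U) = 26 - 1*(-5/2) = 26 + 5/2 = 57/2)
p(-64)/(-2809) + 4733/Y(23) = (57/2)/(-2809) + 4733/(-49) = (57/2)*(-1/2809) + 4733*(-1/49) = -57/5618 - 4733/49 = -26592787/275282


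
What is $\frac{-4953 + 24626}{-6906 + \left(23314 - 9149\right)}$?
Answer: $\frac{19673}{7259} \approx 2.7102$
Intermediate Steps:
$\frac{-4953 + 24626}{-6906 + \left(23314 - 9149\right)} = \frac{19673}{-6906 + \left(23314 - 9149\right)} = \frac{19673}{-6906 + 14165} = \frac{19673}{7259}$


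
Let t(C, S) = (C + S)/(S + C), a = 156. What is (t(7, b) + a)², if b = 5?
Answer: 24649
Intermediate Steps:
t(C, S) = 1 (t(C, S) = (C + S)/(C + S) = 1)
(t(7, b) + a)² = (1 + 156)² = 157² = 24649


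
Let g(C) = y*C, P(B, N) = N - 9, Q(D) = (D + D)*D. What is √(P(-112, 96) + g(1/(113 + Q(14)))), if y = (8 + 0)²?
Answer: √22219495/505 ≈ 9.3342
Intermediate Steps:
Q(D) = 2*D² (Q(D) = (2*D)*D = 2*D²)
P(B, N) = -9 + N
y = 64 (y = 8² = 64)
g(C) = 64*C
√(P(-112, 96) + g(1/(113 + Q(14)))) = √((-9 + 96) + 64/(113 + 2*14²)) = √(87 + 64/(113 + 2*196)) = √(87 + 64/(113 + 392)) = √(87 + 64/505) = √(43999/505) = √22219495/505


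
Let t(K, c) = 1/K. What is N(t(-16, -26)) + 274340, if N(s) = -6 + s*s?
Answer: 70229505/256 ≈ 2.7433e+5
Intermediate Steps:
N(s) = -6 + s²
N(t(-16, -26)) + 274340 = (-6 + (1/(-16))²) + 274340 = (-6 + (-1/16)²) + 274340 = (-6 + 1/256) + 274340 = -1535/256 + 274340 = 70229505/256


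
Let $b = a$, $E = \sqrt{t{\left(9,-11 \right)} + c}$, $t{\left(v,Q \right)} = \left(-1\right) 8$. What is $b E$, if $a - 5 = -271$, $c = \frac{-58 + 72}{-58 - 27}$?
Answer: $- \frac{266 i \sqrt{58990}}{85} \approx - 760.07 i$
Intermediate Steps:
$t{\left(v,Q \right)} = -8$
$c = - \frac{14}{85}$ ($c = \frac{14}{-85} = 14 \left(- \frac{1}{85}\right) = - \frac{14}{85} \approx -0.16471$)
$a = -266$ ($a = 5 - 271 = -266$)
$E = \frac{i \sqrt{58990}}{85}$ ($E = \sqrt{-8 - \frac{14}{85}} = \sqrt{- \frac{694}{85}} = \frac{i \sqrt{58990}}{85} \approx 2.8574 i$)
$b = -266$
$b E = - 266 \frac{i \sqrt{58990}}{85} = - \frac{266 i \sqrt{58990}}{85}$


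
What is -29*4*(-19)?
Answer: 2204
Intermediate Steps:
-29*4*(-19) = -116*(-19) = 2204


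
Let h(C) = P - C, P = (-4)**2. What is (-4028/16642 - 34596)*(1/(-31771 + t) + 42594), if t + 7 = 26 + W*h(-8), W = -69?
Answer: -3864537152147555/2622528 ≈ -1.4736e+9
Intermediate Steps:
P = 16
h(C) = 16 - C
t = -1637 (t = -7 + (26 - 69*(16 - 1*(-8))) = -7 + (26 - 69*(16 + 8)) = -7 + (26 - 69*24) = -7 + (26 - 1656) = -7 - 1630 = -1637)
(-4028/16642 - 34596)*(1/(-31771 + t) + 42594) = (-4028/16642 - 34596)*(1/(-31771 - 1637) + 42594) = (-4028*1/16642 - 34596)*(1/(-33408) + 42594) = (-38/157 - 34596)*(-1/33408 + 42594) = -5431610/157*1422980351/33408 = -3864537152147555/2622528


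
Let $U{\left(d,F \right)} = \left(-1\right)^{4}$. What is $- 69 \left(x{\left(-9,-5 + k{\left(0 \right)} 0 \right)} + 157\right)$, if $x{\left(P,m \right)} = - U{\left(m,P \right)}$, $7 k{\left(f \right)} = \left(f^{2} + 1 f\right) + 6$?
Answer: $-10764$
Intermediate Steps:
$U{\left(d,F \right)} = 1$
$k{\left(f \right)} = \frac{6}{7} + \frac{f}{7} + \frac{f^{2}}{7}$ ($k{\left(f \right)} = \frac{\left(f^{2} + 1 f\right) + 6}{7} = \frac{\left(f^{2} + f\right) + 6}{7} = \frac{\left(f + f^{2}\right) + 6}{7} = \frac{6 + f + f^{2}}{7} = \frac{6}{7} + \frac{f}{7} + \frac{f^{2}}{7}$)
$x{\left(P,m \right)} = -1$ ($x{\left(P,m \right)} = \left(-1\right) 1 = -1$)
$- 69 \left(x{\left(-9,-5 + k{\left(0 \right)} 0 \right)} + 157\right) = - 69 \left(-1 + 157\right) = \left(-69\right) 156 = -10764$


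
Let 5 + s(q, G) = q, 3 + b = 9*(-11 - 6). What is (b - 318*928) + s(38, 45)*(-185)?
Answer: -301365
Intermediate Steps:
b = -156 (b = -3 + 9*(-11 - 6) = -3 + 9*(-17) = -3 - 153 = -156)
s(q, G) = -5 + q
(b - 318*928) + s(38, 45)*(-185) = (-156 - 318*928) + (-5 + 38)*(-185) = (-156 - 295104) + 33*(-185) = -295260 - 6105 = -301365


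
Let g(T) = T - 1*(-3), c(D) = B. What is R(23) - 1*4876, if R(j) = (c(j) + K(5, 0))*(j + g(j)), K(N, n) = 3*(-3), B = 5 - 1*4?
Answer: -5268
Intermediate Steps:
B = 1 (B = 5 - 4 = 1)
K(N, n) = -9
c(D) = 1
g(T) = 3 + T (g(T) = T + 3 = 3 + T)
R(j) = -24 - 16*j (R(j) = (1 - 9)*(j + (3 + j)) = -8*(3 + 2*j) = -24 - 16*j)
R(23) - 1*4876 = (-24 - 16*23) - 1*4876 = (-24 - 368) - 4876 = -392 - 4876 = -5268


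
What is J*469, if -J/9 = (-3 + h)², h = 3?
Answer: 0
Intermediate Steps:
J = 0 (J = -9*(-3 + 3)² = -9*0² = -9*0 = 0)
J*469 = 0*469 = 0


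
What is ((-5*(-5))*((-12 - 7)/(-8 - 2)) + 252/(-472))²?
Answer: 7678441/3481 ≈ 2205.8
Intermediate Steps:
((-5*(-5))*((-12 - 7)/(-8 - 2)) + 252/(-472))² = (25*(-19/(-10)) + 252*(-1/472))² = (25*(-19*(-⅒)) - 63/118)² = (25*(19/10) - 63/118)² = (95/2 - 63/118)² = (2771/59)² = 7678441/3481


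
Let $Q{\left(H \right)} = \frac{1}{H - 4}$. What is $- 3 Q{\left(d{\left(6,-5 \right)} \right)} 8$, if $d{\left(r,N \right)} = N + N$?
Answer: $\frac{12}{7} \approx 1.7143$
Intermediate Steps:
$d{\left(r,N \right)} = 2 N$
$Q{\left(H \right)} = \frac{1}{-4 + H}$
$- 3 Q{\left(d{\left(6,-5 \right)} \right)} 8 = - \frac{3}{-4 + 2 \left(-5\right)} 8 = - \frac{3}{-4 - 10} \cdot 8 = - \frac{3}{-14} \cdot 8 = \left(-3\right) \left(- \frac{1}{14}\right) 8 = \frac{3}{14} \cdot 8 = \frac{12}{7}$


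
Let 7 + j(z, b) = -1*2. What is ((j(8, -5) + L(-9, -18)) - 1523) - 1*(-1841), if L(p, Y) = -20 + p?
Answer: 280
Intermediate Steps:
j(z, b) = -9 (j(z, b) = -7 - 1*2 = -7 - 2 = -9)
((j(8, -5) + L(-9, -18)) - 1523) - 1*(-1841) = ((-9 + (-20 - 9)) - 1523) - 1*(-1841) = ((-9 - 29) - 1523) + 1841 = (-38 - 1523) + 1841 = -1561 + 1841 = 280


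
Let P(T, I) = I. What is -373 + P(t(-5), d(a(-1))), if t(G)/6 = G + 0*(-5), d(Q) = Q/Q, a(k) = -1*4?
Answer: -372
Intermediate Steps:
a(k) = -4
d(Q) = 1
t(G) = 6*G (t(G) = 6*(G + 0*(-5)) = 6*(G + 0) = 6*G)
-373 + P(t(-5), d(a(-1))) = -373 + 1 = -372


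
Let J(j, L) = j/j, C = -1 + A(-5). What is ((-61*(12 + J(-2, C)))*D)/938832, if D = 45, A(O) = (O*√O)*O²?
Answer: -11895/312944 ≈ -0.038010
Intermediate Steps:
A(O) = O^(7/2) (A(O) = O^(3/2)*O² = O^(7/2))
C = -1 - 125*I*√5 (C = -1 + (-5)^(7/2) = -1 - 125*I*√5 ≈ -1.0 - 279.51*I)
J(j, L) = 1
((-61*(12 + J(-2, C)))*D)/938832 = (-61*(12 + 1)*45)/938832 = (-61*13*45)*(1/938832) = -793*45*(1/938832) = -35685*1/938832 = -11895/312944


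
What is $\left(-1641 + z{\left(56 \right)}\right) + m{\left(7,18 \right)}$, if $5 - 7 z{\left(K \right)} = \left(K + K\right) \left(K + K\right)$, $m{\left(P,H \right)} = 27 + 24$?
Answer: $- \frac{23669}{7} \approx -3381.3$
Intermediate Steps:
$m{\left(P,H \right)} = 51$
$z{\left(K \right)} = \frac{5}{7} - \frac{4 K^{2}}{7}$ ($z{\left(K \right)} = \frac{5}{7} - \frac{\left(K + K\right) \left(K + K\right)}{7} = \frac{5}{7} - \frac{2 K 2 K}{7} = \frac{5}{7} - \frac{4 K^{2}}{7}$)
$\left(-1641 + z{\left(56 \right)}\right) + m{\left(7,18 \right)} = \left(-1641 + \left(\frac{5}{7} - \frac{4 \cdot 56^{2}}{7}\right)\right) + 51 = \left(-1641 + \left(\frac{5}{7} - 1792\right)\right) + 51 = \left(-1641 - \frac{12539}{7}\right) + 51 = - \frac{24026}{7} + 51 = - \frac{23669}{7}$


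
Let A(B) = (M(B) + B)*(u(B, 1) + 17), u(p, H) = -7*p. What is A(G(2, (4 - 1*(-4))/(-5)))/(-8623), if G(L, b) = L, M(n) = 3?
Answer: -15/8623 ≈ -0.0017395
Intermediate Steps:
A(B) = (3 + B)*(17 - 7*B) (A(B) = (3 + B)*(-7*B + 17) = (3 + B)*(17 - 7*B))
A(G(2, (4 - 1*(-4))/(-5)))/(-8623) = (51 - 7*2² - 4*2)/(-8623) = (51 - 7*4 - 8)*(-1/8623) = (51 - 28 - 8)*(-1/8623) = 15*(-1/8623) = -15/8623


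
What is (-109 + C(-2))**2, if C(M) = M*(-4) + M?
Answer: 10609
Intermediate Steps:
C(M) = -3*M (C(M) = -4*M + M = -3*M)
(-109 + C(-2))**2 = (-109 - 3*(-2))**2 = (-109 + 6)**2 = (-103)**2 = 10609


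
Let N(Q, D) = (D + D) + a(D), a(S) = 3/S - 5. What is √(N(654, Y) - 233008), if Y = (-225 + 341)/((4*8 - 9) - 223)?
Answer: 2*I*√1224807866/145 ≈ 482.72*I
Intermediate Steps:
a(S) = -5 + 3/S
Y = -29/50 (Y = 116/((32 - 9) - 223) = 116/(23 - 223) = 116/(-200) = 116*(-1/200) = -29/50 ≈ -0.58000)
N(Q, D) = -5 + 2*D + 3/D (N(Q, D) = (D + D) + (-5 + 3/D) = 2*D + (-5 + 3/D) = -5 + 2*D + 3/D)
√(N(654, Y) - 233008) = √((-5 + 2*(-29/50) + 3/(-29/50)) - 233008) = √((-5 - 29/25 + 3*(-50/29)) - 233008) = √((-5 - 29/25 - 150/29) - 233008) = √(-8216/725 - 233008) = √(-168939016/725) = 2*I*√1224807866/145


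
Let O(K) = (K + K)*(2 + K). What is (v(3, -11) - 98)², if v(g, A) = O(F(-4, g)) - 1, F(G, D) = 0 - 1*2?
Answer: 9801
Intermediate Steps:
F(G, D) = -2 (F(G, D) = 0 - 2 = -2)
O(K) = 2*K*(2 + K) (O(K) = (2*K)*(2 + K) = 2*K*(2 + K))
v(g, A) = -1 (v(g, A) = 2*(-2)*(2 - 2) - 1 = 2*(-2)*0 - 1 = 0 - 1 = -1)
(v(3, -11) - 98)² = (-1 - 98)² = (-99)² = 9801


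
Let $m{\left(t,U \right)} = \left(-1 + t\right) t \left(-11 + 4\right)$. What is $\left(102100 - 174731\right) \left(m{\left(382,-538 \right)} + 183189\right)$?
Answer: $60690826755$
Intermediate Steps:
$m{\left(t,U \right)} = - 7 t \left(-1 + t\right)$ ($m{\left(t,U \right)} = t \left(-1 + t\right) \left(-7\right) = - 7 t \left(-1 + t\right)$)
$\left(102100 - 174731\right) \left(m{\left(382,-538 \right)} + 183189\right) = \left(102100 - 174731\right) \left(7 \cdot 382 \left(1 - 382\right) + 183189\right) = - 72631 \left(7 \cdot 382 \left(1 - 382\right) + 183189\right) = - 72631 \left(7 \cdot 382 \left(-381\right) + 183189\right) = - 72631 \left(-1018794 + 183189\right) = \left(-72631\right) \left(-835605\right) = 60690826755$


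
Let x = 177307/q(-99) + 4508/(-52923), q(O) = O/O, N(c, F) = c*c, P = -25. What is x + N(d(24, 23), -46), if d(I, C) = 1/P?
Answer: 254989509176/1438125 ≈ 1.7731e+5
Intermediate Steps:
d(I, C) = -1/25 (d(I, C) = 1/(-25) = -1/25)
N(c, F) = c²
q(O) = 1
x = 407983211/2301 (x = 177307/1 + 4508/(-52923) = 177307*1 + 4508*(-1/52923) = 177307 - 196/2301 = 407983211/2301 ≈ 1.7731e+5)
x + N(d(24, 23), -46) = 407983211/2301 + (-1/25)² = 407983211/2301 + 1/625 = 254989509176/1438125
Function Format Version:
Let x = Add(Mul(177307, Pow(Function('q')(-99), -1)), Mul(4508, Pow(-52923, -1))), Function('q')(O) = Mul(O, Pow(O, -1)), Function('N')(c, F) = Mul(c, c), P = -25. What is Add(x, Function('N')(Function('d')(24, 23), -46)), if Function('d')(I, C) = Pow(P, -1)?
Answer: Rational(254989509176, 1438125) ≈ 1.7731e+5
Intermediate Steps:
Function('d')(I, C) = Rational(-1, 25) (Function('d')(I, C) = Pow(-25, -1) = Rational(-1, 25))
Function('N')(c, F) = Pow(c, 2)
Function('q')(O) = 1
x = Rational(407983211, 2301) (x = Add(Mul(177307, Pow(1, -1)), Mul(4508, Pow(-52923, -1))) = Add(Mul(177307, 1), Mul(4508, Rational(-1, 52923))) = Add(177307, Rational(-196, 2301)) = Rational(407983211, 2301) ≈ 1.7731e+5)
Add(x, Function('N')(Function('d')(24, 23), -46)) = Add(Rational(407983211, 2301), Pow(Rational(-1, 25), 2)) = Add(Rational(407983211, 2301), Rational(1, 625)) = Rational(254989509176, 1438125)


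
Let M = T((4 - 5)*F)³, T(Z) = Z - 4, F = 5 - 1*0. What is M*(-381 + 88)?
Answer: 213597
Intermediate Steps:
F = 5 (F = 5 + 0 = 5)
T(Z) = -4 + Z
M = -729 (M = (-4 + (4 - 5)*5)³ = (-4 - 1*5)³ = (-4 - 5)³ = (-9)³ = -729)
M*(-381 + 88) = -729*(-381 + 88) = -729*(-293) = 213597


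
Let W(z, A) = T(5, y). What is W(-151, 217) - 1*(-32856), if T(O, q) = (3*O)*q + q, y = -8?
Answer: 32728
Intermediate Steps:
T(O, q) = q + 3*O*q (T(O, q) = 3*O*q + q = q + 3*O*q)
W(z, A) = -128 (W(z, A) = -8*(1 + 3*5) = -8*(1 + 15) = -8*16 = -128)
W(-151, 217) - 1*(-32856) = -128 - 1*(-32856) = -128 + 32856 = 32728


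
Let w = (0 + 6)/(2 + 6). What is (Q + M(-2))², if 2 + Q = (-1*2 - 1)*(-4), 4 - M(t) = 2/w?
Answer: 1156/9 ≈ 128.44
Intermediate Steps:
w = ¾ (w = 6/8 = 6*(⅛) = ¾ ≈ 0.75000)
M(t) = 4/3 (M(t) = 4 - 2/¾ = 4 - 2*4/3 = 4 - 1*8/3 = 4 - 8/3 = 4/3)
Q = 10 (Q = -2 + (-1*2 - 1)*(-4) = -2 + (-2 - 1)*(-4) = -2 - 3*(-4) = -2 + 12 = 10)
(Q + M(-2))² = (10 + 4/3)² = (34/3)² = 1156/9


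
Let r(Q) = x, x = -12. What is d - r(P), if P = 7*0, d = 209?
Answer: 221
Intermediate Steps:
P = 0
r(Q) = -12
d - r(P) = 209 - 1*(-12) = 209 + 12 = 221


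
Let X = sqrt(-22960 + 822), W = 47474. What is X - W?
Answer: -47474 + I*sqrt(22138) ≈ -47474.0 + 148.79*I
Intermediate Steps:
X = I*sqrt(22138) (X = sqrt(-22138) = I*sqrt(22138) ≈ 148.79*I)
X - W = I*sqrt(22138) - 1*47474 = I*sqrt(22138) - 47474 = -47474 + I*sqrt(22138)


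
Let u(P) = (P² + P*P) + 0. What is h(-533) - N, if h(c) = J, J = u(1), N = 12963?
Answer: -12961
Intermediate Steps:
u(P) = 2*P² (u(P) = (P² + P²) + 0 = 2*P² + 0 = 2*P²)
J = 2 (J = 2*1² = 2*1 = 2)
h(c) = 2
h(-533) - N = 2 - 1*12963 = 2 - 12963 = -12961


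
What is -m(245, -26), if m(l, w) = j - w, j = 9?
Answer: -35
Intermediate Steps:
m(l, w) = 9 - w
-m(245, -26) = -(9 - 1*(-26)) = -(9 + 26) = -1*35 = -35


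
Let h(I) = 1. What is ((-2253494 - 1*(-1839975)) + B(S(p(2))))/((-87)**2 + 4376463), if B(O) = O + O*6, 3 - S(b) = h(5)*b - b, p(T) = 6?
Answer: -206749/2192016 ≈ -0.094319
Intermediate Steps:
S(b) = 3 (S(b) = 3 - (1*b - b) = 3 - (b - b) = 3 - 1*0 = 3 + 0 = 3)
B(O) = 7*O (B(O) = O + 6*O = 7*O)
((-2253494 - 1*(-1839975)) + B(S(p(2))))/((-87)**2 + 4376463) = ((-2253494 - 1*(-1839975)) + 7*3)/((-87)**2 + 4376463) = ((-2253494 + 1839975) + 21)/(7569 + 4376463) = (-413519 + 21)/4384032 = -413498*1/4384032 = -206749/2192016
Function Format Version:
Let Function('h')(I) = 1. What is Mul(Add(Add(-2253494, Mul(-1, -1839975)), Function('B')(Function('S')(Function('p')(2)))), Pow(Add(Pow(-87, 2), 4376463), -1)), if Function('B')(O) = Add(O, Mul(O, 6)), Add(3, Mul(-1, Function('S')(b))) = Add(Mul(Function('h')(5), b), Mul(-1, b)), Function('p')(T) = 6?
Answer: Rational(-206749, 2192016) ≈ -0.094319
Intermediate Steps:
Function('S')(b) = 3 (Function('S')(b) = Add(3, Mul(-1, Add(Mul(1, b), Mul(-1, b)))) = Add(3, Mul(-1, Add(b, Mul(-1, b)))) = Add(3, Mul(-1, 0)) = Add(3, 0) = 3)
Function('B')(O) = Mul(7, O) (Function('B')(O) = Add(O, Mul(6, O)) = Mul(7, O))
Mul(Add(Add(-2253494, Mul(-1, -1839975)), Function('B')(Function('S')(Function('p')(2)))), Pow(Add(Pow(-87, 2), 4376463), -1)) = Mul(Add(Add(-2253494, Mul(-1, -1839975)), Mul(7, 3)), Pow(Add(Pow(-87, 2), 4376463), -1)) = Mul(Add(Add(-2253494, 1839975), 21), Pow(Add(7569, 4376463), -1)) = Mul(Add(-413519, 21), Pow(4384032, -1)) = Mul(-413498, Rational(1, 4384032)) = Rational(-206749, 2192016)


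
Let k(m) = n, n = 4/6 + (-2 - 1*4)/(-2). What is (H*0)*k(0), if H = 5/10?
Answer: 0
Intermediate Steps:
H = ½ (H = 5*(⅒) = ½ ≈ 0.50000)
n = 11/3 (n = 4*(⅙) + (-2 - 4)*(-½) = ⅔ - 6*(-½) = ⅔ + 3 = 11/3 ≈ 3.6667)
k(m) = 11/3
(H*0)*k(0) = ((½)*0)*(11/3) = 0*(11/3) = 0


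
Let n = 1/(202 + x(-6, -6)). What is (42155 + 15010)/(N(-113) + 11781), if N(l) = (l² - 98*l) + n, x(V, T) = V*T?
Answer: 122570/76383 ≈ 1.6047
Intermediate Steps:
x(V, T) = T*V
n = 1/238 (n = 1/(202 - 6*(-6)) = 1/(202 + 36) = 1/238 ≈ 0.0042017)
N(l) = 1/238 + l² - 98*l (N(l) = (l² - 98*l) + 1/238 = 1/238 + l² - 98*l)
(42155 + 15010)/(N(-113) + 11781) = (42155 + 15010)/((1/238 + (-113)² - 98*(-113)) + 11781) = 57165/((1/238 + 12769 + 11074) + 11781) = 57165/(5674635/238 + 11781) = 57165/(8478513/238) = 57165*(238/8478513) = 122570/76383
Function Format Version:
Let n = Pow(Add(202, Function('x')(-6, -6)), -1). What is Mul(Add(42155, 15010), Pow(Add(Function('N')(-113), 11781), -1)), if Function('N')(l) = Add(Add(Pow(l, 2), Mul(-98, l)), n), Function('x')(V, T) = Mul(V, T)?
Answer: Rational(122570, 76383) ≈ 1.6047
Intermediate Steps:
Function('x')(V, T) = Mul(T, V)
n = Rational(1, 238) (n = Pow(Add(202, Mul(-6, -6)), -1) = Pow(Add(202, 36), -1) = Pow(238, -1) = Rational(1, 238) ≈ 0.0042017)
Function('N')(l) = Add(Rational(1, 238), Pow(l, 2), Mul(-98, l)) (Function('N')(l) = Add(Add(Pow(l, 2), Mul(-98, l)), Rational(1, 238)) = Add(Rational(1, 238), Pow(l, 2), Mul(-98, l)))
Mul(Add(42155, 15010), Pow(Add(Function('N')(-113), 11781), -1)) = Mul(Add(42155, 15010), Pow(Add(Add(Rational(1, 238), Pow(-113, 2), Mul(-98, -113)), 11781), -1)) = Mul(57165, Pow(Add(Add(Rational(1, 238), 12769, 11074), 11781), -1)) = Mul(57165, Pow(Add(Rational(5674635, 238), 11781), -1)) = Mul(57165, Pow(Rational(8478513, 238), -1)) = Mul(57165, Rational(238, 8478513)) = Rational(122570, 76383)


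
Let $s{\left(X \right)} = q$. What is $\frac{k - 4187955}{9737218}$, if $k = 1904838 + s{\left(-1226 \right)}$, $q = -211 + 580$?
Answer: $- \frac{1141374}{4868609} \approx -0.23444$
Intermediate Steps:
$q = 369$
$s{\left(X \right)} = 369$
$k = 1905207$ ($k = 1904838 + 369 = 1905207$)
$\frac{k - 4187955}{9737218} = \frac{1905207 - 4187955}{9737218} = \left(-2282748\right) \frac{1}{9737218} = - \frac{1141374}{4868609}$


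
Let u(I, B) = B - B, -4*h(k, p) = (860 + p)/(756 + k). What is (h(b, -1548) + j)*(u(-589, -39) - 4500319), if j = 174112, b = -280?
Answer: -93243778979349/119 ≈ -7.8356e+11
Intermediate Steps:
h(k, p) = -(860 + p)/(4*(756 + k))
u(I, B) = 0
(h(b, -1548) + j)*(u(-589, -39) - 4500319) = ((-860 - 1*(-1548))/(4*(756 - 280)) + 174112)*(0 - 4500319) = ((¼)*(-860 + 1548)/476 + 174112)*(-4500319) = ((¼)*(1/476)*688 + 174112)*(-4500319) = (43/119 + 174112)*(-4500319) = (20719371/119)*(-4500319) = -93243778979349/119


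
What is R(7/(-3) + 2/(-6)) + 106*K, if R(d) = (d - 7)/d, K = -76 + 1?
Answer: -63571/8 ≈ -7946.4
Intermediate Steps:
K = -75
R(d) = (-7 + d)/d
R(7/(-3) + 2/(-6)) + 106*K = (-7 + (7/(-3) + 2/(-6)))/(7/(-3) + 2/(-6)) + 106*(-75) = (-7 + (7*(-⅓) + 2*(-⅙)))/(7*(-⅓) + 2*(-⅙)) - 7950 = (-7 + (-7/3 - ⅓))/(-7/3 - ⅓) - 7950 = (-7 - 8/3)/(-8/3) - 7950 = -3/8*(-29/3) - 7950 = 29/8 - 7950 = -63571/8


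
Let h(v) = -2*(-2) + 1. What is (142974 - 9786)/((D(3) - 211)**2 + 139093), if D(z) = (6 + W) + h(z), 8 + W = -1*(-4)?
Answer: 133188/180709 ≈ 0.73703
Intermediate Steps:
W = -4 (W = -8 - 1*(-4) = -8 + 4 = -4)
h(v) = 5 (h(v) = 4 + 1 = 5)
D(z) = 7 (D(z) = (6 - 4) + 5 = 2 + 5 = 7)
(142974 - 9786)/((D(3) - 211)**2 + 139093) = (142974 - 9786)/((7 - 211)**2 + 139093) = 133188/((-204)**2 + 139093) = 133188/(41616 + 139093) = 133188/180709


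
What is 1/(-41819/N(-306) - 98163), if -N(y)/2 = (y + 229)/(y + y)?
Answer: 77/5238063 ≈ 1.4700e-5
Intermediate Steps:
N(y) = -(229 + y)/y (N(y) = -2*(y + 229)/(y + y) = -2*(229 + y)/(2*y) = -2*(229 + y)*1/(2*y) = -(229 + y)/y)
1/(-41819/N(-306) - 98163) = 1/(-41819*(-306/(-229 - 1*(-306))) - 98163) = 1/(-41819*(-306/(-229 + 306)) - 98163) = 1/(-41819/((-1/306*77)) - 98163) = 1/(-41819/(-77/306) - 98163) = 1/(-41819*(-306/77) - 98163) = 1/(12796614/77 - 98163) = 1/(5238063/77) = 77/5238063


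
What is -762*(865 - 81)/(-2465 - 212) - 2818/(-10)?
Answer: 6758933/13385 ≈ 504.96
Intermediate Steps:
-762*(865 - 81)/(-2465 - 212) - 2818/(-10) = -762/((-2677/784)) - 2818*(-⅒) = -762/((-2677*1/784)) + 1409/5 = -762/(-2677/784) + 1409/5 = -762*(-784/2677) + 1409/5 = 597408/2677 + 1409/5 = 6758933/13385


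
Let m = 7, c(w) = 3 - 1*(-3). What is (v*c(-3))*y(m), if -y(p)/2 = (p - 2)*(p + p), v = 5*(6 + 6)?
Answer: -50400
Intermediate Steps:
c(w) = 6 (c(w) = 3 + 3 = 6)
v = 60 (v = 5*12 = 60)
y(p) = -4*p*(-2 + p) (y(p) = -2*(p - 2)*(p + p) = -2*(-2 + p)*2*p = -4*p*(-2 + p))
(v*c(-3))*y(m) = (60*6)*(4*7*(2 - 1*7)) = 360*(4*7*(2 - 7)) = 360*(4*7*(-5)) = 360*(-140) = -50400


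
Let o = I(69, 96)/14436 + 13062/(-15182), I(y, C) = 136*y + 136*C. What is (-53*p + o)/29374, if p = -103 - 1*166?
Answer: 65100438719/134121287451 ≈ 0.48538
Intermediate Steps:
I(y, C) = 136*C + 136*y
p = -269 (p = -103 - 166 = -269)
o = 6338377/9131973 (o = (136*96 + 136*69)/14436 + 13062/(-15182) = (13056 + 9384)*(1/14436) + 13062*(-1/15182) = 22440*(1/14436) - 6531/7591 = 1870/1203 - 6531/7591 = 6338377/9131973 ≈ 0.69409)
(-53*p + o)/29374 = (-53*(-269) + 6338377/9131973)/29374 = (14257 + 6338377/9131973)*(1/29374) = (130200877438/9131973)*(1/29374) = 65100438719/134121287451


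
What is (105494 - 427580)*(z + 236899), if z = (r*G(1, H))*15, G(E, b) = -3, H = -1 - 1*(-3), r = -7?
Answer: -76403308404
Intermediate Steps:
H = 2 (H = -1 + 3 = 2)
z = 315 (z = -7*(-3)*15 = 21*15 = 315)
(105494 - 427580)*(z + 236899) = (105494 - 427580)*(315 + 236899) = -322086*237214 = -76403308404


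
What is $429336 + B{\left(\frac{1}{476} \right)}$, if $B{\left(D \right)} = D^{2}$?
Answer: $\frac{97277233537}{226576} \approx 4.2934 \cdot 10^{5}$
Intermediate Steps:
$429336 + B{\left(\frac{1}{476} \right)} = 429336 + \left(\frac{1}{476}\right)^{2} = 429336 + \frac{1}{226576} = \frac{97277233537}{226576}$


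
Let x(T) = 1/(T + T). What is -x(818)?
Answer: -1/1636 ≈ -0.00061125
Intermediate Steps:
x(T) = 1/(2*T)
-x(818) = -1/(2*818) = -1*1/1636 = -1/1636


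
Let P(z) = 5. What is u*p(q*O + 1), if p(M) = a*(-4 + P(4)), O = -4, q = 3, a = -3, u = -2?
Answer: 6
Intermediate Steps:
p(M) = -3 (p(M) = -3*(-4 + 5) = -3*1 = -3)
u*p(q*O + 1) = -2*(-3) = 6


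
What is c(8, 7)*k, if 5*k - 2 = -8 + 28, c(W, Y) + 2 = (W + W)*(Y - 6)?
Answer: 308/5 ≈ 61.600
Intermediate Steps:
c(W, Y) = -2 + 2*W*(-6 + Y) (c(W, Y) = -2 + (W + W)*(Y - 6) = -2 + (2*W)*(-6 + Y) = -2 + 2*W*(-6 + Y))
k = 22/5 (k = ⅖ + (-8 + 28)/5 = ⅖ + (⅕)*20 = ⅖ + 4 = 22/5 ≈ 4.4000)
c(8, 7)*k = (-2 - 12*8 + 2*8*7)*(22/5) = (-2 - 96 + 112)*(22/5) = 14*(22/5) = 308/5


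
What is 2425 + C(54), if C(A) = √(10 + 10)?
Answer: 2425 + 2*√5 ≈ 2429.5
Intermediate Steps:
C(A) = 2*√5 (C(A) = √20 = 2*√5)
2425 + C(54) = 2425 + 2*√5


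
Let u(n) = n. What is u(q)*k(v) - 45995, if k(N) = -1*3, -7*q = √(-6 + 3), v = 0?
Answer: -45995 + 3*I*√3/7 ≈ -45995.0 + 0.74231*I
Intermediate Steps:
q = -I*√3/7 (q = -√(-6 + 3)/7 = -I*√3/7 ≈ -0.24744*I)
k(N) = -3
u(q)*k(v) - 45995 = -I*√3/7*(-3) - 45995 = 3*I*√3/7 - 45995 = -45995 + 3*I*√3/7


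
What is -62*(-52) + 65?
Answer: 3289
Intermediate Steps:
-62*(-52) + 65 = 3224 + 65 = 3289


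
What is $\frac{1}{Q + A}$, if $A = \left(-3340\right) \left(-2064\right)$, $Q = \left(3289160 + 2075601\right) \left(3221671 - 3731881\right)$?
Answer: $- \frac{1}{2737147816050} \approx -3.6534 \cdot 10^{-13}$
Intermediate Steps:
$Q = -2737154709810$ ($Q = 5364761 \left(-510210\right) = -2737154709810$)
$A = 6893760$
$\frac{1}{Q + A} = \frac{1}{-2737154709810 + 6893760} = \frac{1}{-2737147816050} = - \frac{1}{2737147816050}$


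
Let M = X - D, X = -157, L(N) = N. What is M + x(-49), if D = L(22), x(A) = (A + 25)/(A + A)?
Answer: -8759/49 ≈ -178.76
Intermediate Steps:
x(A) = (25 + A)/(2*A) (x(A) = (25 + A)/((2*A)) = (25 + A)*(1/(2*A)) = (25 + A)/(2*A))
D = 22
M = -179 (M = -157 - 1*22 = -157 - 22 = -179)
M + x(-49) = -179 + (½)*(25 - 49)/(-49) = -179 + (½)*(-1/49)*(-24) = -179 + 12/49 = -8759/49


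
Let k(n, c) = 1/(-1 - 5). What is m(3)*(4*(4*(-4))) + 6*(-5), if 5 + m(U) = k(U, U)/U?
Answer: 2642/9 ≈ 293.56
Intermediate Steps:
k(n, c) = -1/6 (k(n, c) = 1/(-6) = -1/6)
m(U) = -5 - 1/(6*U)
m(3)*(4*(4*(-4))) + 6*(-5) = (-5 - 1/6/3)*(4*(4*(-4))) + 6*(-5) = (-5 - 1/6*1/3)*(4*(-16)) - 30 = (-5 - 1/18)*(-64) - 30 = -91/18*(-64) - 30 = 2912/9 - 30 = 2642/9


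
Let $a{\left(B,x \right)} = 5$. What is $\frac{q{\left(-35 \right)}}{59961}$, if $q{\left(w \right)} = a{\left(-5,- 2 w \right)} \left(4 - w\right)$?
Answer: $\frac{65}{19987} \approx 0.0032521$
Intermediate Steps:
$q{\left(w \right)} = 20 - 5 w$ ($q{\left(w \right)} = 5 \left(4 - w\right) = 20 - 5 w$)
$\frac{q{\left(-35 \right)}}{59961} = \frac{20 - -175}{59961} = \left(20 + 175\right) \frac{1}{59961} = 195 \cdot \frac{1}{59961} = \frac{65}{19987}$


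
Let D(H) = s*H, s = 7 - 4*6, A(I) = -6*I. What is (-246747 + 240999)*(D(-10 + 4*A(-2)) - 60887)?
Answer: 353691684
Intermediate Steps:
A(I) = -6*I (A(I) = -3*2*I = -6*I)
s = -17 (s = 7 - 24 = -17)
D(H) = -17*H
(-246747 + 240999)*(D(-10 + 4*A(-2)) - 60887) = (-246747 + 240999)*(-17*(-10 + 4*(-6*(-2))) - 60887) = -5748*(-17*(-10 + 4*12) - 60887) = -5748*(-17*(-10 + 48) - 60887) = -5748*(-17*38 - 60887) = -5748*(-646 - 60887) = -5748*(-61533) = 353691684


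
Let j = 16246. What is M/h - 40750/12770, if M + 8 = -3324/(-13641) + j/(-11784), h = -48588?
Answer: -5304185941648051/1662293139353424 ≈ -3.1909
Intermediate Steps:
M = -244734337/26790924 (M = -8 + (-3324/(-13641) + 16246/(-11784)) = -8 + (-3324*(-1/13641) + 16246*(-1/11784)) = -8 + (1108/4547 - 8123/5892) = -8 - 30406945/26790924 = -244734337/26790924 ≈ -9.1350)
M/h - 40750/12770 = -244734337/26790924/(-48588) - 40750/12770 = -244734337/26790924*(-1/48588) - 40750*1/12770 = 244734337/1301717415312 - 4075/1277 = -5304185941648051/1662293139353424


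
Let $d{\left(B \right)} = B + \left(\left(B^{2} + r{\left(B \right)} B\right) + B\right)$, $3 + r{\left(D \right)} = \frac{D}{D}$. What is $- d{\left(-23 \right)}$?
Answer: $-529$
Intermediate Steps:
$r{\left(D \right)} = -2$ ($r{\left(D \right)} = -3 + \frac{D}{D} = -3 + 1 = -2$)
$d{\left(B \right)} = B^{2}$ ($d{\left(B \right)} = B + \left(\left(B^{2} - 2 B\right) + B\right) = B + \left(B^{2} - B\right) = B^{2}$)
$- d{\left(-23 \right)} = - \left(-23\right)^{2} = \left(-1\right) 529 = -529$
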